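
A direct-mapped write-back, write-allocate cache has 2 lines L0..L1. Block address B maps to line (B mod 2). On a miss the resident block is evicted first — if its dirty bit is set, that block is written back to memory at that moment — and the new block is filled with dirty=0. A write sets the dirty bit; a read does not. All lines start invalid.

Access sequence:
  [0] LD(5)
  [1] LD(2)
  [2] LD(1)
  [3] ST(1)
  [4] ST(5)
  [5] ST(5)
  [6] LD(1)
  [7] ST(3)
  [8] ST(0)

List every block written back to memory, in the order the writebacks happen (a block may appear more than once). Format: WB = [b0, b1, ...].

  0 | R B5 → L1 miss [-]
  1 | R B2 → L0 miss [-]
  2 | R B1 → L1 miss [-]
  3 | W B1 → L1 hit [D]
  4 | W B5 → L1 miss wb→B1 [D]
  5 | W B5 → L1 hit [D]
  6 | R B1 → L1 miss wb→B5 [-]
  7 | W B3 → L1 miss [D]
  8 | W B0 → L0 miss [D]

WB = [1, 5]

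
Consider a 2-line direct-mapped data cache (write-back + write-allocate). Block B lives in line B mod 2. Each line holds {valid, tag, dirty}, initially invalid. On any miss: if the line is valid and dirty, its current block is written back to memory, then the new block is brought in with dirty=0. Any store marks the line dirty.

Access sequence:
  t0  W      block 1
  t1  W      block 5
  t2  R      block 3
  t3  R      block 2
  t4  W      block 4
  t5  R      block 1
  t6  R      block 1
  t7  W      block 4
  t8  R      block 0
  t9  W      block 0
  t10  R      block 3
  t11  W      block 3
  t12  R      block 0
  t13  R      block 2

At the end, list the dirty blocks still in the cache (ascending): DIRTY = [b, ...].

0: W B1 -> L1 miss  d=D]
1: W B5 -> L1 miss wb->B1  d=D]
2: R B3 -> L1 miss wb->B5  d=-]
3: R B2 -> L0 miss  d=-]
4: W B4 -> L0 miss  d=D]
5: R B1 -> L1 miss  d=-]
6: R B1 -> L1 hit  d=-]
7: W B4 -> L0 hit  d=D]
8: R B0 -> L0 miss wb->B4  d=-]
9: W B0 -> L0 hit  d=D]
10: R B3 -> L1 miss  d=-]
11: W B3 -> L1 hit  d=D]
12: R B0 -> L0 hit  d=D]
13: R B2 -> L0 miss wb->B0  d=-]

DIRTY = [3]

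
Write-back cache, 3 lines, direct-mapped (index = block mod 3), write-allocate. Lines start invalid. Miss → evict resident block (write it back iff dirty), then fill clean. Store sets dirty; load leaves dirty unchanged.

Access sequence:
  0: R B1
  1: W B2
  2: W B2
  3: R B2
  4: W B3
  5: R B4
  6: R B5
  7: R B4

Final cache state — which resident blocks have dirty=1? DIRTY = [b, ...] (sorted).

DIRTY = [3]

  0 | R B1 → L1 miss [-]
  1 | W B2 → L2 miss [D]
  2 | W B2 → L2 hit [D]
  3 | R B2 → L2 hit [D]
  4 | W B3 → L0 miss [D]
  5 | R B4 → L1 miss [-]
  6 | R B5 → L2 miss wb→B2 [-]
  7 | R B4 → L1 hit [-]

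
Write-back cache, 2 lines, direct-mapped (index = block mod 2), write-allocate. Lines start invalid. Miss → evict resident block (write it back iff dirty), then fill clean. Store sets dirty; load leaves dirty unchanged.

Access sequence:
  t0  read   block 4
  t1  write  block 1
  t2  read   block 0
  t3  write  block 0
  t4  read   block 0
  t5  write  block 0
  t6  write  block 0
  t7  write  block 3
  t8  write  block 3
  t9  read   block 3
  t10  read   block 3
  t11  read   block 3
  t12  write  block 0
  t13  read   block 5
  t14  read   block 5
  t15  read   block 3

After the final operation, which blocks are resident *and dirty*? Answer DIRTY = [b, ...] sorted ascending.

0: R B4 -> L0 miss  d=-]
1: W B1 -> L1 miss  d=D]
2: R B0 -> L0 miss  d=-]
3: W B0 -> L0 hit  d=D]
4: R B0 -> L0 hit  d=D]
5: W B0 -> L0 hit  d=D]
6: W B0 -> L0 hit  d=D]
7: W B3 -> L1 miss wb->B1  d=D]
8: W B3 -> L1 hit  d=D]
9: R B3 -> L1 hit  d=D]
10: R B3 -> L1 hit  d=D]
11: R B3 -> L1 hit  d=D]
12: W B0 -> L0 hit  d=D]
13: R B5 -> L1 miss wb->B3  d=-]
14: R B5 -> L1 hit  d=-]
15: R B3 -> L1 miss  d=-]

DIRTY = [0]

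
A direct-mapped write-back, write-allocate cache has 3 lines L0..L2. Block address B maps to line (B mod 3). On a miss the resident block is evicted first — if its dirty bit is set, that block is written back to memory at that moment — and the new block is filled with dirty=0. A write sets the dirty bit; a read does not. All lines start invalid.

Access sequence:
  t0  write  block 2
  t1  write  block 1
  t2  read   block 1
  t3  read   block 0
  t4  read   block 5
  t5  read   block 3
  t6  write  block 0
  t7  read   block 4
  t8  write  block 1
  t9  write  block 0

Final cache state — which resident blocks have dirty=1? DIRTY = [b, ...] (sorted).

  0 | W B2 → L2 miss [D]
  1 | W B1 → L1 miss [D]
  2 | R B1 → L1 hit [D]
  3 | R B0 → L0 miss [-]
  4 | R B5 → L2 miss wb→B2 [-]
  5 | R B3 → L0 miss [-]
  6 | W B0 → L0 miss [D]
  7 | R B4 → L1 miss wb→B1 [-]
  8 | W B1 → L1 miss [D]
  9 | W B0 → L0 hit [D]

DIRTY = [0, 1]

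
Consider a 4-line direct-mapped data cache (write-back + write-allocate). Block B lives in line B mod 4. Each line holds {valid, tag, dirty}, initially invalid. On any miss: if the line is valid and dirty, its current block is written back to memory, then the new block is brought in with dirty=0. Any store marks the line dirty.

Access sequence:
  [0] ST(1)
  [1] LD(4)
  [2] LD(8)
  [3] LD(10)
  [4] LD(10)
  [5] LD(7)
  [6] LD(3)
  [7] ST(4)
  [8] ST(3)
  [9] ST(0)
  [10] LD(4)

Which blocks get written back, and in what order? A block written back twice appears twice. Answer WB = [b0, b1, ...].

  0 | W B1 → L1 miss [D]
  1 | R B4 → L0 miss [-]
  2 | R B8 → L0 miss [-]
  3 | R B10 → L2 miss [-]
  4 | R B10 → L2 hit [-]
  5 | R B7 → L3 miss [-]
  6 | R B3 → L3 miss [-]
  7 | W B4 → L0 miss [D]
  8 | W B3 → L3 hit [D]
  9 | W B0 → L0 miss wb→B4 [D]
  10 | R B4 → L0 miss wb→B0 [-]

WB = [4, 0]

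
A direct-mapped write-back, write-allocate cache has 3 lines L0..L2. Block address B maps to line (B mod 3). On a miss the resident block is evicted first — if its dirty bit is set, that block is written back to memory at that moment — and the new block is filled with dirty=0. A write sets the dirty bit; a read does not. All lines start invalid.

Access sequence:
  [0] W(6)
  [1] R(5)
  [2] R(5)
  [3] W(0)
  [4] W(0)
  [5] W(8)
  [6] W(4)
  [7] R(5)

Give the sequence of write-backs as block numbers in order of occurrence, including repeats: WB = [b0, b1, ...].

WB = [6, 8]

  0 | W B6 → L0 miss [D]
  1 | R B5 → L2 miss [-]
  2 | R B5 → L2 hit [-]
  3 | W B0 → L0 miss wb→B6 [D]
  4 | W B0 → L0 hit [D]
  5 | W B8 → L2 miss [D]
  6 | W B4 → L1 miss [D]
  7 | R B5 → L2 miss wb→B8 [-]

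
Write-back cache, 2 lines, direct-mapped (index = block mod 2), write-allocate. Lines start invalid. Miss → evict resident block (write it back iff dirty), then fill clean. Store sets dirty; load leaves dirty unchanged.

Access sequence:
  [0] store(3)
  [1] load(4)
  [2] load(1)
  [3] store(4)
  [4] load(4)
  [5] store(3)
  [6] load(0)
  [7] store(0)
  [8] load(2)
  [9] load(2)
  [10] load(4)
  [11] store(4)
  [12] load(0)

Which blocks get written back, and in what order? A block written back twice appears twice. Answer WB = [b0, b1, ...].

0: W B3 -> L1 miss  d=D]
1: R B4 -> L0 miss  d=-]
2: R B1 -> L1 miss wb->B3  d=-]
3: W B4 -> L0 hit  d=D]
4: R B4 -> L0 hit  d=D]
5: W B3 -> L1 miss  d=D]
6: R B0 -> L0 miss wb->B4  d=-]
7: W B0 -> L0 hit  d=D]
8: R B2 -> L0 miss wb->B0  d=-]
9: R B2 -> L0 hit  d=-]
10: R B4 -> L0 miss  d=-]
11: W B4 -> L0 hit  d=D]
12: R B0 -> L0 miss wb->B4  d=-]

WB = [3, 4, 0, 4]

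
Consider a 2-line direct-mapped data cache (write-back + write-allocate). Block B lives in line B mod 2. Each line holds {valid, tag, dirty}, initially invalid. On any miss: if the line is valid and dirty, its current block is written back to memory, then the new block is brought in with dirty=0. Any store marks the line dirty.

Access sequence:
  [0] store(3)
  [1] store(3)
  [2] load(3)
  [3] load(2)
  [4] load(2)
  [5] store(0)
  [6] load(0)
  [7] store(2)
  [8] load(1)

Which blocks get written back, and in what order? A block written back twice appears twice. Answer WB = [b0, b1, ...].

WB = [0, 3]

0: W B3 -> L1 miss  d=D]
1: W B3 -> L1 hit  d=D]
2: R B3 -> L1 hit  d=D]
3: R B2 -> L0 miss  d=-]
4: R B2 -> L0 hit  d=-]
5: W B0 -> L0 miss  d=D]
6: R B0 -> L0 hit  d=D]
7: W B2 -> L0 miss wb->B0  d=D]
8: R B1 -> L1 miss wb->B3  d=-]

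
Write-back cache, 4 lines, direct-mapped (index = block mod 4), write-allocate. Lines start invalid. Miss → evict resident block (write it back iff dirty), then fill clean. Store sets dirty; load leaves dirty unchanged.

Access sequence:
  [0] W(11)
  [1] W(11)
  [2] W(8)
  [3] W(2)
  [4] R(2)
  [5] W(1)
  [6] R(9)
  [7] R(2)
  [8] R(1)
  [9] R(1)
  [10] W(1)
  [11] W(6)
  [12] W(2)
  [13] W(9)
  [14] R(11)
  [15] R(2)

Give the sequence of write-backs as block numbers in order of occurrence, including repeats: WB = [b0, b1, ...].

WB = [1, 2, 6, 1]

  0 | W B11 → L3 miss [D]
  1 | W B11 → L3 hit [D]
  2 | W B8 → L0 miss [D]
  3 | W B2 → L2 miss [D]
  4 | R B2 → L2 hit [D]
  5 | W B1 → L1 miss [D]
  6 | R B9 → L1 miss wb→B1 [-]
  7 | R B2 → L2 hit [D]
  8 | R B1 → L1 miss [-]
  9 | R B1 → L1 hit [-]
  10 | W B1 → L1 hit [D]
  11 | W B6 → L2 miss wb→B2 [D]
  12 | W B2 → L2 miss wb→B6 [D]
  13 | W B9 → L1 miss wb→B1 [D]
  14 | R B11 → L3 hit [D]
  15 | R B2 → L2 hit [D]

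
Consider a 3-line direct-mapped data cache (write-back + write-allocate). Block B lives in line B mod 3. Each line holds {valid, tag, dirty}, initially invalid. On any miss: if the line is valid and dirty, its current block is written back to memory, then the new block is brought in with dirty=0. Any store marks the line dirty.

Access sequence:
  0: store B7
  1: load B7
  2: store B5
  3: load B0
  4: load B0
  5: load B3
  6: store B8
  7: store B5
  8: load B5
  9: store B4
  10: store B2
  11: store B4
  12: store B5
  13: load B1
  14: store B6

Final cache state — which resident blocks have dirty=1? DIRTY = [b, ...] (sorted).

  0 | W B7 → L1 miss [D]
  1 | R B7 → L1 hit [D]
  2 | W B5 → L2 miss [D]
  3 | R B0 → L0 miss [-]
  4 | R B0 → L0 hit [-]
  5 | R B3 → L0 miss [-]
  6 | W B8 → L2 miss wb→B5 [D]
  7 | W B5 → L2 miss wb→B8 [D]
  8 | R B5 → L2 hit [D]
  9 | W B4 → L1 miss wb→B7 [D]
  10 | W B2 → L2 miss wb→B5 [D]
  11 | W B4 → L1 hit [D]
  12 | W B5 → L2 miss wb→B2 [D]
  13 | R B1 → L1 miss wb→B4 [-]
  14 | W B6 → L0 miss [D]

DIRTY = [5, 6]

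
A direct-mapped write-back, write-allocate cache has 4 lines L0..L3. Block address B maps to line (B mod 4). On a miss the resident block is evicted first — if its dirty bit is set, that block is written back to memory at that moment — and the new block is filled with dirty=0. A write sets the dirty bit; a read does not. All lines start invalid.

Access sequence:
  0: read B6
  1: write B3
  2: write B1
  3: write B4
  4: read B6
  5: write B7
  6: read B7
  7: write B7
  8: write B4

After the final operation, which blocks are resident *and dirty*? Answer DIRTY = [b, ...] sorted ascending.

0: R B6 → L2 miss [-]
1: W B3 → L3 miss [D]
2: W B1 → L1 miss [D]
3: W B4 → L0 miss [D]
4: R B6 → L2 hit [-]
5: W B7 → L3 miss wb→B3 [D]
6: R B7 → L3 hit [D]
7: W B7 → L3 hit [D]
8: W B4 → L0 hit [D]

DIRTY = [1, 4, 7]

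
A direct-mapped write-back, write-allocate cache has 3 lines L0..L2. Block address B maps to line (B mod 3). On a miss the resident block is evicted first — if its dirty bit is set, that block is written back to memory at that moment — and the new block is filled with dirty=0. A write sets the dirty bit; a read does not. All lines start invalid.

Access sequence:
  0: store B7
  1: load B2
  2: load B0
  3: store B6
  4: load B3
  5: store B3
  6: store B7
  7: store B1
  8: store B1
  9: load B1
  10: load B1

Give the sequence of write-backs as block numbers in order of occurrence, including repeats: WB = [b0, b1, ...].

0: W B7 -> L1 miss  d=D]
1: R B2 -> L2 miss  d=-]
2: R B0 -> L0 miss  d=-]
3: W B6 -> L0 miss  d=D]
4: R B3 -> L0 miss wb->B6  d=-]
5: W B3 -> L0 hit  d=D]
6: W B7 -> L1 hit  d=D]
7: W B1 -> L1 miss wb->B7  d=D]
8: W B1 -> L1 hit  d=D]
9: R B1 -> L1 hit  d=D]
10: R B1 -> L1 hit  d=D]

WB = [6, 7]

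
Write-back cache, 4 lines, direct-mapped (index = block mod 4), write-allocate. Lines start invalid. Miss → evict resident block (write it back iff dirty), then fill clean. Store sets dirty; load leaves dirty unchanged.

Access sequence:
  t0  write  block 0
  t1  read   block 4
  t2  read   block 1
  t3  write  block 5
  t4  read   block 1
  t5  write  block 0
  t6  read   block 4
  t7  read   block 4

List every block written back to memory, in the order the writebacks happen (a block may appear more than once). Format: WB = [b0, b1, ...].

0: W B0 -> L0 miss  d=D]
1: R B4 -> L0 miss wb->B0  d=-]
2: R B1 -> L1 miss  d=-]
3: W B5 -> L1 miss  d=D]
4: R B1 -> L1 miss wb->B5  d=-]
5: W B0 -> L0 miss  d=D]
6: R B4 -> L0 miss wb->B0  d=-]
7: R B4 -> L0 hit  d=-]

WB = [0, 5, 0]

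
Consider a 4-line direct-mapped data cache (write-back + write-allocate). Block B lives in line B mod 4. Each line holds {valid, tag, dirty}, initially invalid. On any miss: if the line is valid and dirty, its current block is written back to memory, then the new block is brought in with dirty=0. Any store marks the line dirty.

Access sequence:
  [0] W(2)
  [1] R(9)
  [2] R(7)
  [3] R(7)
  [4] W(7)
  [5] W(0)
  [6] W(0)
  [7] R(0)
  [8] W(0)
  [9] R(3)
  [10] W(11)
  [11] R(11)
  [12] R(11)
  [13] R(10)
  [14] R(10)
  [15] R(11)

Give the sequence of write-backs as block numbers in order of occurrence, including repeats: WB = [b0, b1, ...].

WB = [7, 2]

  0 | W B2 → L2 miss [D]
  1 | R B9 → L1 miss [-]
  2 | R B7 → L3 miss [-]
  3 | R B7 → L3 hit [-]
  4 | W B7 → L3 hit [D]
  5 | W B0 → L0 miss [D]
  6 | W B0 → L0 hit [D]
  7 | R B0 → L0 hit [D]
  8 | W B0 → L0 hit [D]
  9 | R B3 → L3 miss wb→B7 [-]
  10 | W B11 → L3 miss [D]
  11 | R B11 → L3 hit [D]
  12 | R B11 → L3 hit [D]
  13 | R B10 → L2 miss wb→B2 [-]
  14 | R B10 → L2 hit [-]
  15 | R B11 → L3 hit [D]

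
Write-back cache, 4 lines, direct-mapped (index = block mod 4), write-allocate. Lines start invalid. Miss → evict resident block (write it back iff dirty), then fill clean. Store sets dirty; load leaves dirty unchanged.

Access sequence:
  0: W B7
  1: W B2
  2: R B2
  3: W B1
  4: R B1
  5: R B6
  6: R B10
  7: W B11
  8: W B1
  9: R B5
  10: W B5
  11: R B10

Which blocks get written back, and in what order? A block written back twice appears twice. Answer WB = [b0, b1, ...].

0: W B7 → L3 miss [D]
1: W B2 → L2 miss [D]
2: R B2 → L2 hit [D]
3: W B1 → L1 miss [D]
4: R B1 → L1 hit [D]
5: R B6 → L2 miss wb→B2 [-]
6: R B10 → L2 miss [-]
7: W B11 → L3 miss wb→B7 [D]
8: W B1 → L1 hit [D]
9: R B5 → L1 miss wb→B1 [-]
10: W B5 → L1 hit [D]
11: R B10 → L2 hit [-]

WB = [2, 7, 1]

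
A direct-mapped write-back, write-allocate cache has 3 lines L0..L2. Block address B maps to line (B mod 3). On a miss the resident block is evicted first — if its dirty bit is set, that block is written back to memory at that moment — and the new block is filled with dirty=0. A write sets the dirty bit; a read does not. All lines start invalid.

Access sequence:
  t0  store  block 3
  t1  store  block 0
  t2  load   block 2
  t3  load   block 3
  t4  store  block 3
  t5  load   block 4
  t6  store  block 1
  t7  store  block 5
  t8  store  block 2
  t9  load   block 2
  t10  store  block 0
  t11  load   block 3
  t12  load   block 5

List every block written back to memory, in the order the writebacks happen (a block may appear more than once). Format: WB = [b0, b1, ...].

WB = [3, 0, 5, 3, 0, 2]

  0 | W B3 → L0 miss [D]
  1 | W B0 → L0 miss wb→B3 [D]
  2 | R B2 → L2 miss [-]
  3 | R B3 → L0 miss wb→B0 [-]
  4 | W B3 → L0 hit [D]
  5 | R B4 → L1 miss [-]
  6 | W B1 → L1 miss [D]
  7 | W B5 → L2 miss [D]
  8 | W B2 → L2 miss wb→B5 [D]
  9 | R B2 → L2 hit [D]
  10 | W B0 → L0 miss wb→B3 [D]
  11 | R B3 → L0 miss wb→B0 [-]
  12 | R B5 → L2 miss wb→B2 [-]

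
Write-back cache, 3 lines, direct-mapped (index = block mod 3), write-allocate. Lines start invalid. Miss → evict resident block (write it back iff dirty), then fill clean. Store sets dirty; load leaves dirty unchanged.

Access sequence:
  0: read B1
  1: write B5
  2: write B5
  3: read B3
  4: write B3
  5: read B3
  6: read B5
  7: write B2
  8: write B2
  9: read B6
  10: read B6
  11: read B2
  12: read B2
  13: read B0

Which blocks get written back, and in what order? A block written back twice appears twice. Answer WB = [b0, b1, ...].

  0 | R B1 → L1 miss [-]
  1 | W B5 → L2 miss [D]
  2 | W B5 → L2 hit [D]
  3 | R B3 → L0 miss [-]
  4 | W B3 → L0 hit [D]
  5 | R B3 → L0 hit [D]
  6 | R B5 → L2 hit [D]
  7 | W B2 → L2 miss wb→B5 [D]
  8 | W B2 → L2 hit [D]
  9 | R B6 → L0 miss wb→B3 [-]
  10 | R B6 → L0 hit [-]
  11 | R B2 → L2 hit [D]
  12 | R B2 → L2 hit [D]
  13 | R B0 → L0 miss [-]

WB = [5, 3]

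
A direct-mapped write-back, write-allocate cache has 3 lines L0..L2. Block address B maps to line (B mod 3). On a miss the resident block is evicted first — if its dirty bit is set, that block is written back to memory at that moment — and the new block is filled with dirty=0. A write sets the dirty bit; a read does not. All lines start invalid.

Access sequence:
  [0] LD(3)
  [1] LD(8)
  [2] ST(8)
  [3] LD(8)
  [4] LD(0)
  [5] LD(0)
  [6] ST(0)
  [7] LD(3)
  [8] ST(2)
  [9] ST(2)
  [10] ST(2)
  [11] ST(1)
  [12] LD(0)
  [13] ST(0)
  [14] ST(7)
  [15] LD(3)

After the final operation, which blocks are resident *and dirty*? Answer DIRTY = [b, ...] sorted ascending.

0: R B3 -> L0 miss  d=-]
1: R B8 -> L2 miss  d=-]
2: W B8 -> L2 hit  d=D]
3: R B8 -> L2 hit  d=D]
4: R B0 -> L0 miss  d=-]
5: R B0 -> L0 hit  d=-]
6: W B0 -> L0 hit  d=D]
7: R B3 -> L0 miss wb->B0  d=-]
8: W B2 -> L2 miss wb->B8  d=D]
9: W B2 -> L2 hit  d=D]
10: W B2 -> L2 hit  d=D]
11: W B1 -> L1 miss  d=D]
12: R B0 -> L0 miss  d=-]
13: W B0 -> L0 hit  d=D]
14: W B7 -> L1 miss wb->B1  d=D]
15: R B3 -> L0 miss wb->B0  d=-]

DIRTY = [2, 7]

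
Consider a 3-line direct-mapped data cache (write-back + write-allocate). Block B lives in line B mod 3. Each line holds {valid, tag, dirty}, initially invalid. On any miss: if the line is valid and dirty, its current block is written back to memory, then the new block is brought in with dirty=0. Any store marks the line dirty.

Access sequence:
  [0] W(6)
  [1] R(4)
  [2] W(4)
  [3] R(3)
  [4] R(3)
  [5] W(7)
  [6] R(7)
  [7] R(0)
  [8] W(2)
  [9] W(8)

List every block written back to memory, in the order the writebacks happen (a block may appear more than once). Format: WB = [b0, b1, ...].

WB = [6, 4, 2]

0: W B6 -> L0 miss  d=D]
1: R B4 -> L1 miss  d=-]
2: W B4 -> L1 hit  d=D]
3: R B3 -> L0 miss wb->B6  d=-]
4: R B3 -> L0 hit  d=-]
5: W B7 -> L1 miss wb->B4  d=D]
6: R B7 -> L1 hit  d=D]
7: R B0 -> L0 miss  d=-]
8: W B2 -> L2 miss  d=D]
9: W B8 -> L2 miss wb->B2  d=D]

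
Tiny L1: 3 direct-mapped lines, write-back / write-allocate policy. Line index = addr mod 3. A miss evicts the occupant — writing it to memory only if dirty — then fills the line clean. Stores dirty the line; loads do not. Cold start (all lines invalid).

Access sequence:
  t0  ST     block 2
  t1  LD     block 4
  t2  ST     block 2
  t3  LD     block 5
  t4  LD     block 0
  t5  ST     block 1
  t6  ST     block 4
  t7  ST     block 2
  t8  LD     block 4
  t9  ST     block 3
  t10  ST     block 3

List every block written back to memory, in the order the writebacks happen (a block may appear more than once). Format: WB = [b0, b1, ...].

  0 | W B2 → L2 miss [D]
  1 | R B4 → L1 miss [-]
  2 | W B2 → L2 hit [D]
  3 | R B5 → L2 miss wb→B2 [-]
  4 | R B0 → L0 miss [-]
  5 | W B1 → L1 miss [D]
  6 | W B4 → L1 miss wb→B1 [D]
  7 | W B2 → L2 miss [D]
  8 | R B4 → L1 hit [D]
  9 | W B3 → L0 miss [D]
  10 | W B3 → L0 hit [D]

WB = [2, 1]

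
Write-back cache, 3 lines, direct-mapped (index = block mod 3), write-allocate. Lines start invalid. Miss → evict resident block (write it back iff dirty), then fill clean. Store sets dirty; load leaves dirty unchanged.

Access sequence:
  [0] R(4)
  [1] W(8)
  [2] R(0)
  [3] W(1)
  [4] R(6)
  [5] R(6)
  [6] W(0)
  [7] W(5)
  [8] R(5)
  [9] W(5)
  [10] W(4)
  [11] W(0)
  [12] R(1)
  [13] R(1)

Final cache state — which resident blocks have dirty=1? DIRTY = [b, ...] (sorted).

0: R B4 -> L1 miss  d=-]
1: W B8 -> L2 miss  d=D]
2: R B0 -> L0 miss  d=-]
3: W B1 -> L1 miss  d=D]
4: R B6 -> L0 miss  d=-]
5: R B6 -> L0 hit  d=-]
6: W B0 -> L0 miss  d=D]
7: W B5 -> L2 miss wb->B8  d=D]
8: R B5 -> L2 hit  d=D]
9: W B5 -> L2 hit  d=D]
10: W B4 -> L1 miss wb->B1  d=D]
11: W B0 -> L0 hit  d=D]
12: R B1 -> L1 miss wb->B4  d=-]
13: R B1 -> L1 hit  d=-]

DIRTY = [0, 5]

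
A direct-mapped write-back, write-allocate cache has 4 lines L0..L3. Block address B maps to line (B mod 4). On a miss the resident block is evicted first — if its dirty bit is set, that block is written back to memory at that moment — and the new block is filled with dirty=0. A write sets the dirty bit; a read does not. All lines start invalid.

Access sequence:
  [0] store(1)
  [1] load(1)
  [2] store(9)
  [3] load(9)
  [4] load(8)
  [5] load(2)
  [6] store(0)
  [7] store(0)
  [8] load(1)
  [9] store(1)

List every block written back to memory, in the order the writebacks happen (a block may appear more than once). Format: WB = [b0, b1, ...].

WB = [1, 9]

0: W B1 -> L1 miss  d=D]
1: R B1 -> L1 hit  d=D]
2: W B9 -> L1 miss wb->B1  d=D]
3: R B9 -> L1 hit  d=D]
4: R B8 -> L0 miss  d=-]
5: R B2 -> L2 miss  d=-]
6: W B0 -> L0 miss  d=D]
7: W B0 -> L0 hit  d=D]
8: R B1 -> L1 miss wb->B9  d=-]
9: W B1 -> L1 hit  d=D]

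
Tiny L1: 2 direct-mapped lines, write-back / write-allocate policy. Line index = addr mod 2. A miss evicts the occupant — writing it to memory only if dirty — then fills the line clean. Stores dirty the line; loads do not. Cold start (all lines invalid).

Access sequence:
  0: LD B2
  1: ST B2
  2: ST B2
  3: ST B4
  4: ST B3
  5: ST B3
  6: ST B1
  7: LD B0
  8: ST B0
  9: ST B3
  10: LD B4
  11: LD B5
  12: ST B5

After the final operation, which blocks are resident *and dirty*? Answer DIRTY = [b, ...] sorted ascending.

DIRTY = [5]

  0 | R B2 → L0 miss [-]
  1 | W B2 → L0 hit [D]
  2 | W B2 → L0 hit [D]
  3 | W B4 → L0 miss wb→B2 [D]
  4 | W B3 → L1 miss [D]
  5 | W B3 → L1 hit [D]
  6 | W B1 → L1 miss wb→B3 [D]
  7 | R B0 → L0 miss wb→B4 [-]
  8 | W B0 → L0 hit [D]
  9 | W B3 → L1 miss wb→B1 [D]
  10 | R B4 → L0 miss wb→B0 [-]
  11 | R B5 → L1 miss wb→B3 [-]
  12 | W B5 → L1 hit [D]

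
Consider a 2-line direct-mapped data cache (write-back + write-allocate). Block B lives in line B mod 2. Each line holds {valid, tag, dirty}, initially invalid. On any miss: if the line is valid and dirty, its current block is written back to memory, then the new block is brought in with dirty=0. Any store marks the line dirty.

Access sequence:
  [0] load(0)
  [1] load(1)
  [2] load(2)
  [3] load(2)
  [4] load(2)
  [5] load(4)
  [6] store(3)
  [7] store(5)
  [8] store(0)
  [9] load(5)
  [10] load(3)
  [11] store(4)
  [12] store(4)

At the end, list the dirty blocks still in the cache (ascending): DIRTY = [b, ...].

0: R B0 → L0 miss [-]
1: R B1 → L1 miss [-]
2: R B2 → L0 miss [-]
3: R B2 → L0 hit [-]
4: R B2 → L0 hit [-]
5: R B4 → L0 miss [-]
6: W B3 → L1 miss [D]
7: W B5 → L1 miss wb→B3 [D]
8: W B0 → L0 miss [D]
9: R B5 → L1 hit [D]
10: R B3 → L1 miss wb→B5 [-]
11: W B4 → L0 miss wb→B0 [D]
12: W B4 → L0 hit [D]

DIRTY = [4]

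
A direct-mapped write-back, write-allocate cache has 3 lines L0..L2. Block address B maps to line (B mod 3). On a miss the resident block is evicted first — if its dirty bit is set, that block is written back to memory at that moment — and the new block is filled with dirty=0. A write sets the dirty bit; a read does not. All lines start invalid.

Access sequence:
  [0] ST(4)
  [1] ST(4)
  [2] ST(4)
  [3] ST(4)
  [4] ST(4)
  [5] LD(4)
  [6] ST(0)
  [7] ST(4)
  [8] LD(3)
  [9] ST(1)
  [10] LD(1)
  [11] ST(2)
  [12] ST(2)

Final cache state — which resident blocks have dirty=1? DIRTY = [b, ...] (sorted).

DIRTY = [1, 2]

  0 | W B4 → L1 miss [D]
  1 | W B4 → L1 hit [D]
  2 | W B4 → L1 hit [D]
  3 | W B4 → L1 hit [D]
  4 | W B4 → L1 hit [D]
  5 | R B4 → L1 hit [D]
  6 | W B0 → L0 miss [D]
  7 | W B4 → L1 hit [D]
  8 | R B3 → L0 miss wb→B0 [-]
  9 | W B1 → L1 miss wb→B4 [D]
  10 | R B1 → L1 hit [D]
  11 | W B2 → L2 miss [D]
  12 | W B2 → L2 hit [D]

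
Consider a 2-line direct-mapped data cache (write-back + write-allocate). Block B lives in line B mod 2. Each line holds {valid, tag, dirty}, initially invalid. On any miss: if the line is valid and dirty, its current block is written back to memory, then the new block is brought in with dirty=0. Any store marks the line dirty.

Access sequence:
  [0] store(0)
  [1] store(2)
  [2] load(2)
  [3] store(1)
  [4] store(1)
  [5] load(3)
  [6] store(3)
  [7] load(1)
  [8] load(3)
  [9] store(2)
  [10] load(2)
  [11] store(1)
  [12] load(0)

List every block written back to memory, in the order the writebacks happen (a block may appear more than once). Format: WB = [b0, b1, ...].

WB = [0, 1, 3, 2]

0: W B0 -> L0 miss  d=D]
1: W B2 -> L0 miss wb->B0  d=D]
2: R B2 -> L0 hit  d=D]
3: W B1 -> L1 miss  d=D]
4: W B1 -> L1 hit  d=D]
5: R B3 -> L1 miss wb->B1  d=-]
6: W B3 -> L1 hit  d=D]
7: R B1 -> L1 miss wb->B3  d=-]
8: R B3 -> L1 miss  d=-]
9: W B2 -> L0 hit  d=D]
10: R B2 -> L0 hit  d=D]
11: W B1 -> L1 miss  d=D]
12: R B0 -> L0 miss wb->B2  d=-]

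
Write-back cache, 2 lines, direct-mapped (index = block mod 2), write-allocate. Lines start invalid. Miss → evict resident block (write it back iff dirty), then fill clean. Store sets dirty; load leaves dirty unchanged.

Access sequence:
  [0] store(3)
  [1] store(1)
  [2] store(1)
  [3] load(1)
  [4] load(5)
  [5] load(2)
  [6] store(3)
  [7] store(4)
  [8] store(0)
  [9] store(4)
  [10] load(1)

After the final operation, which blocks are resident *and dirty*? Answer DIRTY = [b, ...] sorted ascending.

0: W B3 -> L1 miss  d=D]
1: W B1 -> L1 miss wb->B3  d=D]
2: W B1 -> L1 hit  d=D]
3: R B1 -> L1 hit  d=D]
4: R B5 -> L1 miss wb->B1  d=-]
5: R B2 -> L0 miss  d=-]
6: W B3 -> L1 miss  d=D]
7: W B4 -> L0 miss  d=D]
8: W B0 -> L0 miss wb->B4  d=D]
9: W B4 -> L0 miss wb->B0  d=D]
10: R B1 -> L1 miss wb->B3  d=-]

DIRTY = [4]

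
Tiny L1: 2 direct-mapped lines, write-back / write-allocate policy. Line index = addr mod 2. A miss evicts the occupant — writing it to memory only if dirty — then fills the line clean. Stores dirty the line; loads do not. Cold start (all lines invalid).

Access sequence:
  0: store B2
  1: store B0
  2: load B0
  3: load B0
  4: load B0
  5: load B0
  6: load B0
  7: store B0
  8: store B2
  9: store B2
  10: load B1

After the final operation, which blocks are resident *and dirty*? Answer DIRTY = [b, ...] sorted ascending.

  0 | W B2 → L0 miss [D]
  1 | W B0 → L0 miss wb→B2 [D]
  2 | R B0 → L0 hit [D]
  3 | R B0 → L0 hit [D]
  4 | R B0 → L0 hit [D]
  5 | R B0 → L0 hit [D]
  6 | R B0 → L0 hit [D]
  7 | W B0 → L0 hit [D]
  8 | W B2 → L0 miss wb→B0 [D]
  9 | W B2 → L0 hit [D]
  10 | R B1 → L1 miss [-]

DIRTY = [2]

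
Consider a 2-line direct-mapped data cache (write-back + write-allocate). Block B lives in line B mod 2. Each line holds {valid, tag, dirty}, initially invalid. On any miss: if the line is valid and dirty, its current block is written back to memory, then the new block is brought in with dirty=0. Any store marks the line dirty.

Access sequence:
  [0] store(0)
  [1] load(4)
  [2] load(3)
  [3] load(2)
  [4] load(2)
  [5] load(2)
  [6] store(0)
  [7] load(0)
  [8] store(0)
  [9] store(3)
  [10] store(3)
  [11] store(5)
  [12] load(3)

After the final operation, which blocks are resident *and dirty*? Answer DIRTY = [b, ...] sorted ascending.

DIRTY = [0]

0: W B0 -> L0 miss  d=D]
1: R B4 -> L0 miss wb->B0  d=-]
2: R B3 -> L1 miss  d=-]
3: R B2 -> L0 miss  d=-]
4: R B2 -> L0 hit  d=-]
5: R B2 -> L0 hit  d=-]
6: W B0 -> L0 miss  d=D]
7: R B0 -> L0 hit  d=D]
8: W B0 -> L0 hit  d=D]
9: W B3 -> L1 hit  d=D]
10: W B3 -> L1 hit  d=D]
11: W B5 -> L1 miss wb->B3  d=D]
12: R B3 -> L1 miss wb->B5  d=-]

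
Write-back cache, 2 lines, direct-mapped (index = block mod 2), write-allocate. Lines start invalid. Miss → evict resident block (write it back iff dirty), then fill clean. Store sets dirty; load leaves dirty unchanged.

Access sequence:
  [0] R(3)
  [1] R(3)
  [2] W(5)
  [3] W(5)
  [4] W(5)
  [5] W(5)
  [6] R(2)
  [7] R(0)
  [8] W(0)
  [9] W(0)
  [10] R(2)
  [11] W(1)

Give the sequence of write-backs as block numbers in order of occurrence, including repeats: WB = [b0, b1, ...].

WB = [0, 5]

0: R B3 → L1 miss [-]
1: R B3 → L1 hit [-]
2: W B5 → L1 miss [D]
3: W B5 → L1 hit [D]
4: W B5 → L1 hit [D]
5: W B5 → L1 hit [D]
6: R B2 → L0 miss [-]
7: R B0 → L0 miss [-]
8: W B0 → L0 hit [D]
9: W B0 → L0 hit [D]
10: R B2 → L0 miss wb→B0 [-]
11: W B1 → L1 miss wb→B5 [D]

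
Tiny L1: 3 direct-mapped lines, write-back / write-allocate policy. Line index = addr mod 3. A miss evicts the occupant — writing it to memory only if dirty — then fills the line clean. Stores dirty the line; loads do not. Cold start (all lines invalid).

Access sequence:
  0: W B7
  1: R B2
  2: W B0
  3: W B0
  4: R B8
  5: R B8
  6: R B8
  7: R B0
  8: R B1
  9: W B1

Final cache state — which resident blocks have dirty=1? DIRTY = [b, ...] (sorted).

0: W B7 → L1 miss [D]
1: R B2 → L2 miss [-]
2: W B0 → L0 miss [D]
3: W B0 → L0 hit [D]
4: R B8 → L2 miss [-]
5: R B8 → L2 hit [-]
6: R B8 → L2 hit [-]
7: R B0 → L0 hit [D]
8: R B1 → L1 miss wb→B7 [-]
9: W B1 → L1 hit [D]

DIRTY = [0, 1]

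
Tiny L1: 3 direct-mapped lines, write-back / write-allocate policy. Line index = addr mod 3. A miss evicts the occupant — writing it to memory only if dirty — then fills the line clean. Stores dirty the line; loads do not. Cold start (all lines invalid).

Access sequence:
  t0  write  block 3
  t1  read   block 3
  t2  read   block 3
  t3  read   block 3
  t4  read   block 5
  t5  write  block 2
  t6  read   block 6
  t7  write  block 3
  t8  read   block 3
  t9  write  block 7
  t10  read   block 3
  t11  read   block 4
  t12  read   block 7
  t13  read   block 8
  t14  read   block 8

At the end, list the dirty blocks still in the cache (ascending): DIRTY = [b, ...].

DIRTY = [3]

0: W B3 → L0 miss [D]
1: R B3 → L0 hit [D]
2: R B3 → L0 hit [D]
3: R B3 → L0 hit [D]
4: R B5 → L2 miss [-]
5: W B2 → L2 miss [D]
6: R B6 → L0 miss wb→B3 [-]
7: W B3 → L0 miss [D]
8: R B3 → L0 hit [D]
9: W B7 → L1 miss [D]
10: R B3 → L0 hit [D]
11: R B4 → L1 miss wb→B7 [-]
12: R B7 → L1 miss [-]
13: R B8 → L2 miss wb→B2 [-]
14: R B8 → L2 hit [-]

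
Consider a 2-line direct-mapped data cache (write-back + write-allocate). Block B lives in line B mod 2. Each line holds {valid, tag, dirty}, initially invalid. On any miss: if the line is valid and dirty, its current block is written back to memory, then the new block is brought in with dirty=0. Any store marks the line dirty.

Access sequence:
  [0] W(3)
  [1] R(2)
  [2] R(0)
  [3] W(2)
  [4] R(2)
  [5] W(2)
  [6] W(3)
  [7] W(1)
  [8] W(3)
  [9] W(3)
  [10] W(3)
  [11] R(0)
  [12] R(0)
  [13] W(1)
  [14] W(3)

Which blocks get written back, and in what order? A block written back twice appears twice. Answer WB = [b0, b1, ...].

WB = [3, 1, 2, 3, 1]

0: W B3 -> L1 miss  d=D]
1: R B2 -> L0 miss  d=-]
2: R B0 -> L0 miss  d=-]
3: W B2 -> L0 miss  d=D]
4: R B2 -> L0 hit  d=D]
5: W B2 -> L0 hit  d=D]
6: W B3 -> L1 hit  d=D]
7: W B1 -> L1 miss wb->B3  d=D]
8: W B3 -> L1 miss wb->B1  d=D]
9: W B3 -> L1 hit  d=D]
10: W B3 -> L1 hit  d=D]
11: R B0 -> L0 miss wb->B2  d=-]
12: R B0 -> L0 hit  d=-]
13: W B1 -> L1 miss wb->B3  d=D]
14: W B3 -> L1 miss wb->B1  d=D]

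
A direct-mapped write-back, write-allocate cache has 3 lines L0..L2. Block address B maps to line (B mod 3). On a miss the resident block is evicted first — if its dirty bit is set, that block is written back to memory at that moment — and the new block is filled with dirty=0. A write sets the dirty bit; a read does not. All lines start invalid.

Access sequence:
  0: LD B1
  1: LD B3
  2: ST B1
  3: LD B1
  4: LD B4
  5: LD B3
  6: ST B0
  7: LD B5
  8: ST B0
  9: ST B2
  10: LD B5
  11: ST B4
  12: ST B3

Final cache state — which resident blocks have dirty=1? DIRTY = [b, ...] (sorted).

DIRTY = [3, 4]

0: R B1 → L1 miss [-]
1: R B3 → L0 miss [-]
2: W B1 → L1 hit [D]
3: R B1 → L1 hit [D]
4: R B4 → L1 miss wb→B1 [-]
5: R B3 → L0 hit [-]
6: W B0 → L0 miss [D]
7: R B5 → L2 miss [-]
8: W B0 → L0 hit [D]
9: W B2 → L2 miss [D]
10: R B5 → L2 miss wb→B2 [-]
11: W B4 → L1 hit [D]
12: W B3 → L0 miss wb→B0 [D]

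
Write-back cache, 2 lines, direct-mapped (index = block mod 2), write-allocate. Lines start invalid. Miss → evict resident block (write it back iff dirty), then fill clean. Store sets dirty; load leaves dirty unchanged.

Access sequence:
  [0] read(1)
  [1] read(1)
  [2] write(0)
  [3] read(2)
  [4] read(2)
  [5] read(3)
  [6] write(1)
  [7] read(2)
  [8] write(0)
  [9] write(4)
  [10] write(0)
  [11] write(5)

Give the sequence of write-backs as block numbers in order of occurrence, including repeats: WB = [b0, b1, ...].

WB = [0, 0, 4, 1]

  0 | R B1 → L1 miss [-]
  1 | R B1 → L1 hit [-]
  2 | W B0 → L0 miss [D]
  3 | R B2 → L0 miss wb→B0 [-]
  4 | R B2 → L0 hit [-]
  5 | R B3 → L1 miss [-]
  6 | W B1 → L1 miss [D]
  7 | R B2 → L0 hit [-]
  8 | W B0 → L0 miss [D]
  9 | W B4 → L0 miss wb→B0 [D]
  10 | W B0 → L0 miss wb→B4 [D]
  11 | W B5 → L1 miss wb→B1 [D]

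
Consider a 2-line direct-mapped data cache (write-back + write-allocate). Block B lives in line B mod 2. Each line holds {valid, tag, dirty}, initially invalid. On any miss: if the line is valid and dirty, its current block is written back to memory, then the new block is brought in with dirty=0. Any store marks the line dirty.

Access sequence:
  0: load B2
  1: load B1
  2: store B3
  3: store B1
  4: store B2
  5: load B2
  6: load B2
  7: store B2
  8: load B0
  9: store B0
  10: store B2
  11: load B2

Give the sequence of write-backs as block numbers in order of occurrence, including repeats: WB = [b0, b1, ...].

  0 | R B2 → L0 miss [-]
  1 | R B1 → L1 miss [-]
  2 | W B3 → L1 miss [D]
  3 | W B1 → L1 miss wb→B3 [D]
  4 | W B2 → L0 hit [D]
  5 | R B2 → L0 hit [D]
  6 | R B2 → L0 hit [D]
  7 | W B2 → L0 hit [D]
  8 | R B0 → L0 miss wb→B2 [-]
  9 | W B0 → L0 hit [D]
  10 | W B2 → L0 miss wb→B0 [D]
  11 | R B2 → L0 hit [D]

WB = [3, 2, 0]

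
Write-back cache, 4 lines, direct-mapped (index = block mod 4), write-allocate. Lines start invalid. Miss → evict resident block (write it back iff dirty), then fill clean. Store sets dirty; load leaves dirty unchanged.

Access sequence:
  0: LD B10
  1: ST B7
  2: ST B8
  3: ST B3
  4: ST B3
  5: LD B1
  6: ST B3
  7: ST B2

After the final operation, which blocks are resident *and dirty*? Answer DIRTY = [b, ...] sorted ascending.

0: R B10 → L2 miss [-]
1: W B7 → L3 miss [D]
2: W B8 → L0 miss [D]
3: W B3 → L3 miss wb→B7 [D]
4: W B3 → L3 hit [D]
5: R B1 → L1 miss [-]
6: W B3 → L3 hit [D]
7: W B2 → L2 miss [D]

DIRTY = [2, 3, 8]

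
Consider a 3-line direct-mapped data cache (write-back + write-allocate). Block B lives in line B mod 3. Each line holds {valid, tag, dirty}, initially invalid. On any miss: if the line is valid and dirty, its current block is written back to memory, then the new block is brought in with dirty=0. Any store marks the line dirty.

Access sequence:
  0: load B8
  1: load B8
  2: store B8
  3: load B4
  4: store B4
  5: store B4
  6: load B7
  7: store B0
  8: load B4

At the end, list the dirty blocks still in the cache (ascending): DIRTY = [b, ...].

0: R B8 → L2 miss [-]
1: R B8 → L2 hit [-]
2: W B8 → L2 hit [D]
3: R B4 → L1 miss [-]
4: W B4 → L1 hit [D]
5: W B4 → L1 hit [D]
6: R B7 → L1 miss wb→B4 [-]
7: W B0 → L0 miss [D]
8: R B4 → L1 miss [-]

DIRTY = [0, 8]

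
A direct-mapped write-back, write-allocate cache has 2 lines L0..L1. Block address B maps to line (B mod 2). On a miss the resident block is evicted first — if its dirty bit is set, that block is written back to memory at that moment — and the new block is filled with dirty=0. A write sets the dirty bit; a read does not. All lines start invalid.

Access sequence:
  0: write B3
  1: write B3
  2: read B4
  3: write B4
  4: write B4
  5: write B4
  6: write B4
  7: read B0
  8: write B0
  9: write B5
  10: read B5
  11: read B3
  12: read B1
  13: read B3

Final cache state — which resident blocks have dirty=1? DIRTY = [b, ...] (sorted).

DIRTY = [0]

0: W B3 -> L1 miss  d=D]
1: W B3 -> L1 hit  d=D]
2: R B4 -> L0 miss  d=-]
3: W B4 -> L0 hit  d=D]
4: W B4 -> L0 hit  d=D]
5: W B4 -> L0 hit  d=D]
6: W B4 -> L0 hit  d=D]
7: R B0 -> L0 miss wb->B4  d=-]
8: W B0 -> L0 hit  d=D]
9: W B5 -> L1 miss wb->B3  d=D]
10: R B5 -> L1 hit  d=D]
11: R B3 -> L1 miss wb->B5  d=-]
12: R B1 -> L1 miss  d=-]
13: R B3 -> L1 miss  d=-]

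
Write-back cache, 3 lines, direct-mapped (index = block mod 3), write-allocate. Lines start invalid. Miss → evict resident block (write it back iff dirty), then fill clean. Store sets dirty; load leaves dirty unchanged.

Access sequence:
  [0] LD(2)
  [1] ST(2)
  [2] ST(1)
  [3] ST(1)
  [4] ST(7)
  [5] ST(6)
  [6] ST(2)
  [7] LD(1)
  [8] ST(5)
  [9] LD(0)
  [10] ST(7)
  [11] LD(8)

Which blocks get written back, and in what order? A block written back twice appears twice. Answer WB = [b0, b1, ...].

WB = [1, 7, 2, 6, 5]

0: R B2 → L2 miss [-]
1: W B2 → L2 hit [D]
2: W B1 → L1 miss [D]
3: W B1 → L1 hit [D]
4: W B7 → L1 miss wb→B1 [D]
5: W B6 → L0 miss [D]
6: W B2 → L2 hit [D]
7: R B1 → L1 miss wb→B7 [-]
8: W B5 → L2 miss wb→B2 [D]
9: R B0 → L0 miss wb→B6 [-]
10: W B7 → L1 miss [D]
11: R B8 → L2 miss wb→B5 [-]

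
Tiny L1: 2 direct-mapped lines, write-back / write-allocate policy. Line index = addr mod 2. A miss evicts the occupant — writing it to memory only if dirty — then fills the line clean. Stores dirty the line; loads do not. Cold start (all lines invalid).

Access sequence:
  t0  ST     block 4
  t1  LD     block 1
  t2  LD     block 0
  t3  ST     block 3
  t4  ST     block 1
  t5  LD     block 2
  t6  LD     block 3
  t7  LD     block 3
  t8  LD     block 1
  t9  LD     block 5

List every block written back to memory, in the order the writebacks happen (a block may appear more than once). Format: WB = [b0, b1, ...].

WB = [4, 3, 1]

0: W B4 -> L0 miss  d=D]
1: R B1 -> L1 miss  d=-]
2: R B0 -> L0 miss wb->B4  d=-]
3: W B3 -> L1 miss  d=D]
4: W B1 -> L1 miss wb->B3  d=D]
5: R B2 -> L0 miss  d=-]
6: R B3 -> L1 miss wb->B1  d=-]
7: R B3 -> L1 hit  d=-]
8: R B1 -> L1 miss  d=-]
9: R B5 -> L1 miss  d=-]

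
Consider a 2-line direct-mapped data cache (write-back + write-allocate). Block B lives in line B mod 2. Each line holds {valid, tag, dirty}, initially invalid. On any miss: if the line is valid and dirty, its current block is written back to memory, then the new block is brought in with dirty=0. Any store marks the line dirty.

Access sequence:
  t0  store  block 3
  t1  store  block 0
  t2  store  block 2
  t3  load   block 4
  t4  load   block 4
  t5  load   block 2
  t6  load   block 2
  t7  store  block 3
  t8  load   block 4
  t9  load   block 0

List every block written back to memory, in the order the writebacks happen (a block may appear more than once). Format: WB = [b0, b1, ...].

WB = [0, 2]

  0 | W B3 → L1 miss [D]
  1 | W B0 → L0 miss [D]
  2 | W B2 → L0 miss wb→B0 [D]
  3 | R B4 → L0 miss wb→B2 [-]
  4 | R B4 → L0 hit [-]
  5 | R B2 → L0 miss [-]
  6 | R B2 → L0 hit [-]
  7 | W B3 → L1 hit [D]
  8 | R B4 → L0 miss [-]
  9 | R B0 → L0 miss [-]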